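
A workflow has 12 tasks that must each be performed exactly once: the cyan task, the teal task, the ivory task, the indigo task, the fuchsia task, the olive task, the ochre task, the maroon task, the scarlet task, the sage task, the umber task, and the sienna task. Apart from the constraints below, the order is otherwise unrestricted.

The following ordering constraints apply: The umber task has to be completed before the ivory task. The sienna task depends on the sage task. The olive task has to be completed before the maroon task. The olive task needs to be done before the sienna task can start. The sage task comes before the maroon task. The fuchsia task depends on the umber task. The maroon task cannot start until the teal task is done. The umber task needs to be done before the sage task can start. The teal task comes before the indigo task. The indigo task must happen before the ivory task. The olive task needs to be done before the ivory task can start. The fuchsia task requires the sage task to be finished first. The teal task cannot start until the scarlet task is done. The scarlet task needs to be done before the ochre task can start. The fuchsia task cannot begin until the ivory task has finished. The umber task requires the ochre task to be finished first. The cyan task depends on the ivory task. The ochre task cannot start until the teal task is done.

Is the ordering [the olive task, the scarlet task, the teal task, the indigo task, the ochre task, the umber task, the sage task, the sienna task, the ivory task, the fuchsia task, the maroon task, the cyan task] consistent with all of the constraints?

Yes

Going through the constraints one by one, each required predecessor appears earlier in the sequence than its dependent — e.g. the olive task (position 1) is before the maroon task (position 11), as required.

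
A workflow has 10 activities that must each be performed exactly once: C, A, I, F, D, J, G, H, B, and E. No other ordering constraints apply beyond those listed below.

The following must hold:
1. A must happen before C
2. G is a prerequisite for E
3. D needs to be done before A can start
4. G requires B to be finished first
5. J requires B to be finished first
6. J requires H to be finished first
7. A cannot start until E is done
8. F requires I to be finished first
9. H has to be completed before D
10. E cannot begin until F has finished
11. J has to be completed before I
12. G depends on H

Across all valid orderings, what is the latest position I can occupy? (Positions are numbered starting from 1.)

Every activity that must follow I has to come after it. Tracing all chains starting from I, those activities are: C, A, F, E — 4 in total.
With 4 mandatory successors out of 10 activities total, the latest slot for I is 10−4 = 6, and it's reachable by doing all non-successors before I.

6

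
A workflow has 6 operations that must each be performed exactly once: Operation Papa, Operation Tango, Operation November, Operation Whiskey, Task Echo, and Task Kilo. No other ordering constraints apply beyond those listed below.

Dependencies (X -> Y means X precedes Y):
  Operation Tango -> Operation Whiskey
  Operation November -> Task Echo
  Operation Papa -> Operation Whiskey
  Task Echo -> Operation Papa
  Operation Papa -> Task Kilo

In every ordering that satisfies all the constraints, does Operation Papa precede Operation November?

No

The constraints actually force Operation November before Operation Papa (via Operation November → Task Echo → Operation Papa), not the other way around.
So Operation Papa never precedes Operation November.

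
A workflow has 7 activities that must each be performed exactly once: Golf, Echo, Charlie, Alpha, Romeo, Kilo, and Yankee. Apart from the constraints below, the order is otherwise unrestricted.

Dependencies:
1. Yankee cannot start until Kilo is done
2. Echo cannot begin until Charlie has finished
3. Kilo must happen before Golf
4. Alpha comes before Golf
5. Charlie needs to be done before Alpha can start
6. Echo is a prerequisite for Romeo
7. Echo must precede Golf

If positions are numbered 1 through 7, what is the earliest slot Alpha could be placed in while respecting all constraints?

The only activity forced before Alpha (directly or transitively) is Charlie.
So at minimum 1 activity comes before Alpha, putting Alpha no earlier than position 2. That position is achievable by scheduling exactly that predecessor first.

2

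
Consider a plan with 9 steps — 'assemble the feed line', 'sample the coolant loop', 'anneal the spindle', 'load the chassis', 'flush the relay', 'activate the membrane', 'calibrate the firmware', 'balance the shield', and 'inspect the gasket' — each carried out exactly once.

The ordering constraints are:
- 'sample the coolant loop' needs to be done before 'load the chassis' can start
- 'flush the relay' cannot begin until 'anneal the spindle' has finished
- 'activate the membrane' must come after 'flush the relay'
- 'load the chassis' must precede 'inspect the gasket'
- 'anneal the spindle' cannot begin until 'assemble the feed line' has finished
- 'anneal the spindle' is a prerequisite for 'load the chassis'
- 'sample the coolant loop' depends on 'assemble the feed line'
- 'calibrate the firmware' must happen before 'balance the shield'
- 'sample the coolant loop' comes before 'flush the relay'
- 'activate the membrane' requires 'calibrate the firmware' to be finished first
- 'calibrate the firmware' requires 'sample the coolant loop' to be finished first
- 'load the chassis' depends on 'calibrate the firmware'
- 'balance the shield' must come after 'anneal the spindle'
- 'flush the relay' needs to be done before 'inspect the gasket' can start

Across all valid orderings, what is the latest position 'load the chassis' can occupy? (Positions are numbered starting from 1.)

Following the constraints forward from 'load the chassis', its only required successor is 'inspect the gasket'.
So at least 1 step follows 'load the chassis', putting 'load the chassis' no later than position 8. That position is achievable by scheduling everything else first.

8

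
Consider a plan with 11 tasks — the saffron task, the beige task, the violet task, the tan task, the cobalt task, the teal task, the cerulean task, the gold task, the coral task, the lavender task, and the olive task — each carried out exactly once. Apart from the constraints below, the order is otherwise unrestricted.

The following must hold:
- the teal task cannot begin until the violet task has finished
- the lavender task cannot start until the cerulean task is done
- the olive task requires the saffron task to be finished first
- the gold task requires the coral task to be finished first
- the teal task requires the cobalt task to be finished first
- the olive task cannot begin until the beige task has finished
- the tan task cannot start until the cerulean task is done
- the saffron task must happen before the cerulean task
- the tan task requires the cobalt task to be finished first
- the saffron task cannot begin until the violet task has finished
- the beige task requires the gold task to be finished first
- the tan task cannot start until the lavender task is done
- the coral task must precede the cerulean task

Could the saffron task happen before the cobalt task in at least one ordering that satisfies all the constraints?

Nothing in the constraints forces the cobalt task before the saffron task — there is no chain from the cobalt task to the saffron task.
That means at least one valid schedule has the saffron task before the cobalt task.

Yes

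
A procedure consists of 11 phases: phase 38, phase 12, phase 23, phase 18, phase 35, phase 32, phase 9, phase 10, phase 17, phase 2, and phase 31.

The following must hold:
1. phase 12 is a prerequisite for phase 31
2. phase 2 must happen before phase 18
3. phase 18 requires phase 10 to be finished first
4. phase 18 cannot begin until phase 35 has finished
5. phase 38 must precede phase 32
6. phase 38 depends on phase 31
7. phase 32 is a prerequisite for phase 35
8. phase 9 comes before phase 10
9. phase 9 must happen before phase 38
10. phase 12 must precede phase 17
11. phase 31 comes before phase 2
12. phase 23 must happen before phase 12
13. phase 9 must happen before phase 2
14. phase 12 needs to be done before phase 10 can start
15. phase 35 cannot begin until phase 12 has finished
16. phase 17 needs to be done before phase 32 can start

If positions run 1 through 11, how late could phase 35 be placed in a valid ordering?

Following the constraints forward from phase 35, its only required successor is phase 18.
With 1 mandatory successor out of 11 phases total, the latest slot for phase 35 is 11−1 = 10, and it's reachable by doing all non-successors before phase 35.

10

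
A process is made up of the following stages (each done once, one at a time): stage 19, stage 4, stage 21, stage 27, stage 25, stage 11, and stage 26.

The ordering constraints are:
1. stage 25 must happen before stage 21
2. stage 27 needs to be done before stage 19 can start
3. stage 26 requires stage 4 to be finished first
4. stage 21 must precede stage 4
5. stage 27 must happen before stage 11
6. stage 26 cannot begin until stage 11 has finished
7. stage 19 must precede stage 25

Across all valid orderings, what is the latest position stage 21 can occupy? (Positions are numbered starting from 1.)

5

Following every chain forward from stage 21, the stages that must come later are stage 4, stage 26 — 2 of them.
So at least 2 stages follow stage 21, putting stage 21 no later than position 5. That position is achievable by scheduling everything else first.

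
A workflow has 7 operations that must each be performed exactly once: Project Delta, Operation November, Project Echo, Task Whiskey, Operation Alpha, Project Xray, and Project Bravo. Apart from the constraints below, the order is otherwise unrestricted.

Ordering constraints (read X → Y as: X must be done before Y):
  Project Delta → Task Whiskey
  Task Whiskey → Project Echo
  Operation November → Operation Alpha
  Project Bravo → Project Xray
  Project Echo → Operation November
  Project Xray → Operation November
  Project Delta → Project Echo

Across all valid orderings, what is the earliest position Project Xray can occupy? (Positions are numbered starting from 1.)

2

Working backwards through the constraints from Project Xray, its only required predecessor is Project Bravo.
So at minimum 1 operation comes before Project Xray, putting Project Xray no earlier than position 2. That position is achievable by scheduling exactly that predecessor first.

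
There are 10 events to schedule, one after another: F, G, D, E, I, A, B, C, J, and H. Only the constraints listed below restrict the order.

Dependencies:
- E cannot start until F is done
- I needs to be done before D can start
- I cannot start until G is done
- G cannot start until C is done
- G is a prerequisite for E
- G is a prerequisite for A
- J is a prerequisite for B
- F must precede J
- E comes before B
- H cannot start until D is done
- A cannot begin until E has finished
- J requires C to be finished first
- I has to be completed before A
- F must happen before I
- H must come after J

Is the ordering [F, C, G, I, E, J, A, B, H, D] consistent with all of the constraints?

In the proposed order, H appears before D.
But one of the constraints requires D before H, so this ordering violates it.

No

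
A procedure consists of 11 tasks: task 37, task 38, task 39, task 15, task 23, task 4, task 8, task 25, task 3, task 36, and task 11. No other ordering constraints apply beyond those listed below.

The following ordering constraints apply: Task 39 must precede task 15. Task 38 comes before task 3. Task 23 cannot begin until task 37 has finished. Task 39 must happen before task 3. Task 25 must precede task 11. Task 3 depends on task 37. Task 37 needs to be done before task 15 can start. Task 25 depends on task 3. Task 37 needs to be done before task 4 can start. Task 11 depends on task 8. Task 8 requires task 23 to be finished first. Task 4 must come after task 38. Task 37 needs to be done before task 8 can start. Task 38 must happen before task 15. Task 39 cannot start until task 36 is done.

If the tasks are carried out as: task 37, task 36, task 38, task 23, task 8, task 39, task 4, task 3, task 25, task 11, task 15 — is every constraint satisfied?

Yes

Checking each listed constraint against this order: for instance, task 37 is in position 1 and task 15 in position 11, so that constraint holds — and the remaining constraints check out the same way.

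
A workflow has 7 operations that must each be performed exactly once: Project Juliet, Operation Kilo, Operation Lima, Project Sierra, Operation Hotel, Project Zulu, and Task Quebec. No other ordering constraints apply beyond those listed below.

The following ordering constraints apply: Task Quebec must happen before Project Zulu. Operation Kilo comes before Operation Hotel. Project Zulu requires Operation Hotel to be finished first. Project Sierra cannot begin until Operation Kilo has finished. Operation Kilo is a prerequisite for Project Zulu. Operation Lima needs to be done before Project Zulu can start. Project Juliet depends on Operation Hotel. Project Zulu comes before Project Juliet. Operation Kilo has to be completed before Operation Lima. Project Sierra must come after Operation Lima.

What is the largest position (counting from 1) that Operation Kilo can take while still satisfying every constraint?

The operations that are forced after Operation Kilo, directly or by a chain of constraints, are Project Juliet, Operation Lima, Project Sierra, Operation Hotel, Project Zulu. That's 5 operations.
So at least 5 operations follow Operation Kilo, putting Operation Kilo no later than position 2. That position is achievable by scheduling everything else first.

2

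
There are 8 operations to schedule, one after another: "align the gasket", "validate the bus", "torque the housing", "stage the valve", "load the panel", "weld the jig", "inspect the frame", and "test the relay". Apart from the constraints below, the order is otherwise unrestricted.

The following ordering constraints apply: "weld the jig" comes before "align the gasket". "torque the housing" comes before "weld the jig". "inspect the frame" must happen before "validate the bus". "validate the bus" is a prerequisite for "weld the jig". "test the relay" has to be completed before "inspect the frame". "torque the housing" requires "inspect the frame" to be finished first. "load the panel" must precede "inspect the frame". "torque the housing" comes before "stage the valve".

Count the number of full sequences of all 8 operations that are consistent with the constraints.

The operations with no prerequisites are "load the panel", "test the relay"; any of them can be placed first.
Enumerating by repeatedly choosing an available operation (one whose prerequisites are all placed) gives 14 distinct complete orderings.

14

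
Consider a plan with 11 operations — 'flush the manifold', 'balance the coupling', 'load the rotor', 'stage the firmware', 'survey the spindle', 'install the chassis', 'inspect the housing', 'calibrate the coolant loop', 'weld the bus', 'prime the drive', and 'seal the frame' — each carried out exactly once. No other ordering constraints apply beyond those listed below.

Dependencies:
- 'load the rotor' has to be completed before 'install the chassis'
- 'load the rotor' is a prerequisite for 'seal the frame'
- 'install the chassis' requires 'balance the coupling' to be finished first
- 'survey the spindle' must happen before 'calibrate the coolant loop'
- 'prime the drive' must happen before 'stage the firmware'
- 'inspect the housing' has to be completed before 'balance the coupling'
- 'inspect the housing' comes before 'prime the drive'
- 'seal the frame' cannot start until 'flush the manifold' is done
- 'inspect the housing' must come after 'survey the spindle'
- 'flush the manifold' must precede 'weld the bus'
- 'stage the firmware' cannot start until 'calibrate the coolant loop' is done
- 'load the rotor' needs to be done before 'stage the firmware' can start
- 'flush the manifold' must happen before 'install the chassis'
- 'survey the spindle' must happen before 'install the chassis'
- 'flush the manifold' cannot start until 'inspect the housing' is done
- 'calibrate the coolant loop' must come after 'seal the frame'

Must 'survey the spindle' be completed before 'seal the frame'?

Yes

Tracing the constraints gives a chain: 'survey the spindle' → 'inspect the housing' → 'flush the manifold' → 'seal the frame'.
That forces 'survey the spindle' before 'seal the frame' in every valid schedule.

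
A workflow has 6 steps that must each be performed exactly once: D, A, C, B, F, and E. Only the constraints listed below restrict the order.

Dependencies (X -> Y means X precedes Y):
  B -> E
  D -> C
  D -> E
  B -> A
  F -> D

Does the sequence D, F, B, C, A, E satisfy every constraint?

The sequence places D ahead of F.
That contradicts the constraint that F must precede D.

No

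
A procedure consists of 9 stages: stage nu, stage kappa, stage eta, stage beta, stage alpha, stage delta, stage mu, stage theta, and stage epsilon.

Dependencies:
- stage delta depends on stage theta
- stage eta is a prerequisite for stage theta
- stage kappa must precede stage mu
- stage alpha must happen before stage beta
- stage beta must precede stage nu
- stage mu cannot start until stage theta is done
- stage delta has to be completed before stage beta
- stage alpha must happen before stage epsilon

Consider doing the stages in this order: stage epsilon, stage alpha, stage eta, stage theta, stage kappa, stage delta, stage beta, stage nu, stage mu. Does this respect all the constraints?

The sequence places stage epsilon ahead of stage alpha.
Since stage alpha is required before stage epsilon, the ordering is invalid.

No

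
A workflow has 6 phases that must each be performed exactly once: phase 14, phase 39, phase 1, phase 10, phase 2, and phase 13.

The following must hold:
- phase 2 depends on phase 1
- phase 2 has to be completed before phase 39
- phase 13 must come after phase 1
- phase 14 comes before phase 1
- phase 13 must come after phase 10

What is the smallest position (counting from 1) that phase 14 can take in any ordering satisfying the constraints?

1

Nothing is required before phase 14; it can be the very first phase.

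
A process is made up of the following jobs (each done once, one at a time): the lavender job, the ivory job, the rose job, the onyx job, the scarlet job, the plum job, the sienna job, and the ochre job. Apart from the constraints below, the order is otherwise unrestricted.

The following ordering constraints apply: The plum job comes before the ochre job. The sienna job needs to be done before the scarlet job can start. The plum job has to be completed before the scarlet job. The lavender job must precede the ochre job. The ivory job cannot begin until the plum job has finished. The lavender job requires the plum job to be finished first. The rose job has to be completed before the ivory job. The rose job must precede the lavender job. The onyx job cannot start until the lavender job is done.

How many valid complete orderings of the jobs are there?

The jobs with no prerequisites are the rose job, the plum job, the sienna job; any of them can be placed first.
Counting all ways to extend the partial order to a total order gives 416.

416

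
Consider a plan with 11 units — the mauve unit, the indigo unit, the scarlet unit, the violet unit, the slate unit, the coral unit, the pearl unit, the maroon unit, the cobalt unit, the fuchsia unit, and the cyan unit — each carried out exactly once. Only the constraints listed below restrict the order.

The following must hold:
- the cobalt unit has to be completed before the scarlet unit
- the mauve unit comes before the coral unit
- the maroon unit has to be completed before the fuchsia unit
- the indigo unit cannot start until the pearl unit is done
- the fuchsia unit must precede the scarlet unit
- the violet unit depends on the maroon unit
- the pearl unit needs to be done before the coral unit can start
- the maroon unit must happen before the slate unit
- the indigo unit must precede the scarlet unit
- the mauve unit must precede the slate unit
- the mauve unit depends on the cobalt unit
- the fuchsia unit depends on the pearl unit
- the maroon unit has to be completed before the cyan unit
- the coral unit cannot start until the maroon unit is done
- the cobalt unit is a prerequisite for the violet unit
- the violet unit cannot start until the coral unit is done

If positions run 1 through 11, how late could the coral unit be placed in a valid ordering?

The only unit forced after the coral unit (directly or by a chain) is the violet unit.
So at least 1 unit follows the coral unit, putting the coral unit no later than position 10. That position is achievable by scheduling everything else first.

10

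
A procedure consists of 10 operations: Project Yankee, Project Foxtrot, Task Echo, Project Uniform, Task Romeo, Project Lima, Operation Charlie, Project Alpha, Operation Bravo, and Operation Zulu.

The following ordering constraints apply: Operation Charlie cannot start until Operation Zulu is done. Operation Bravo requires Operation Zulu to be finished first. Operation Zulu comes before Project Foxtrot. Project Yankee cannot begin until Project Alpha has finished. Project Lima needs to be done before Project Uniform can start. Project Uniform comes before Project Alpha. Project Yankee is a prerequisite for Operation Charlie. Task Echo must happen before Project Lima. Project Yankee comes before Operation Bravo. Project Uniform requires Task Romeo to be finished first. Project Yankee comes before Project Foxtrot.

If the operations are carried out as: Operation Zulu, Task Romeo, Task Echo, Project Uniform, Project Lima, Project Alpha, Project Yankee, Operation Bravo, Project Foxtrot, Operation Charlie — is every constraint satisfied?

The sequence places Project Uniform ahead of Project Lima.
Since Project Lima is required before Project Uniform, the ordering is invalid.

No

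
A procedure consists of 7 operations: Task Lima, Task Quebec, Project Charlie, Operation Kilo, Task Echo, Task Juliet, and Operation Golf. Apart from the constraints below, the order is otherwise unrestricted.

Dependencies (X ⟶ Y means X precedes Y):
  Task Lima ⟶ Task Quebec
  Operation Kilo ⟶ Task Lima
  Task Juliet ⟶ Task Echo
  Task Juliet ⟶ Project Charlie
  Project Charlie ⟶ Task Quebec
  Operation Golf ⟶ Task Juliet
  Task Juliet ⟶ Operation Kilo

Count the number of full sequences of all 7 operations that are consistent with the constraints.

Only Operation Golf has no prerequisites, so it must go first.
Systematically extending each partial ordering one operation at a time and counting, there are 15 complete orderings.

15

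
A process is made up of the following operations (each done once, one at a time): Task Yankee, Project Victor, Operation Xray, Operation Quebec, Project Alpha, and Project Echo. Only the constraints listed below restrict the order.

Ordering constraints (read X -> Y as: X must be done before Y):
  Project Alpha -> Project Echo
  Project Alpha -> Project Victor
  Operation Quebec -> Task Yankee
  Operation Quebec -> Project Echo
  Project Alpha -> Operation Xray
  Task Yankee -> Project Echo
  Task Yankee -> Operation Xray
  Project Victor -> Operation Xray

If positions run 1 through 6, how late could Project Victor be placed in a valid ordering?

5

The only operation forced after Project Victor (directly or by a chain) is Operation Xray.
With 1 mandatory successor out of 6 operations total, the latest slot for Project Victor is 6−1 = 5, and it's reachable by doing all non-successors before Project Victor.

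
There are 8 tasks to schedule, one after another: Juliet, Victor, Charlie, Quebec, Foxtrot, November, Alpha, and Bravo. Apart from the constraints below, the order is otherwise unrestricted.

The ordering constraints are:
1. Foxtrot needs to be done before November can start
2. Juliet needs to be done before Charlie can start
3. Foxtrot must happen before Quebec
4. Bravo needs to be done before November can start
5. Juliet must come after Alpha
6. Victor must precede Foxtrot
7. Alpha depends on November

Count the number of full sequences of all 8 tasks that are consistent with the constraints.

16

The tasks with no prerequisites are Victor, Bravo; any of them can be placed first.
Enumerating by repeatedly choosing an available task (one whose prerequisites are all placed) gives 16 distinct complete orderings.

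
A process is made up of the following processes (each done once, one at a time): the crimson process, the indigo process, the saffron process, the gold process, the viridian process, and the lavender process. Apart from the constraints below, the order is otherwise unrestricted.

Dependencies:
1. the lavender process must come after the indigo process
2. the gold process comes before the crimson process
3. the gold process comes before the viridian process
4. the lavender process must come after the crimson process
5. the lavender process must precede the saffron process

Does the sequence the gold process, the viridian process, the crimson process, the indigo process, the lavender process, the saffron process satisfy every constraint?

Yes

Every stated constraint is respected: the gold process sits at position 1, ahead of the crimson process at position 3, and each of the other listed pairs likewise has the predecessor earlier in the sequence.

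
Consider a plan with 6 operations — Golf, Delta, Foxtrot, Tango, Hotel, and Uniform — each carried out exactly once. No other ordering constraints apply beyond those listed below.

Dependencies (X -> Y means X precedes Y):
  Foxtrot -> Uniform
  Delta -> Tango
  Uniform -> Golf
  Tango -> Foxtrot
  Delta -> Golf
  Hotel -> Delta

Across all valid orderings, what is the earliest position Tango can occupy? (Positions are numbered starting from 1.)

3

The operations that are forced before Tango, directly or transitively, are Delta, Hotel. That's 2 operations.
With 2 mandatory predecessors, the earliest Tango can sit is position 2+1 = 3, and placing just those 2 first achieves it.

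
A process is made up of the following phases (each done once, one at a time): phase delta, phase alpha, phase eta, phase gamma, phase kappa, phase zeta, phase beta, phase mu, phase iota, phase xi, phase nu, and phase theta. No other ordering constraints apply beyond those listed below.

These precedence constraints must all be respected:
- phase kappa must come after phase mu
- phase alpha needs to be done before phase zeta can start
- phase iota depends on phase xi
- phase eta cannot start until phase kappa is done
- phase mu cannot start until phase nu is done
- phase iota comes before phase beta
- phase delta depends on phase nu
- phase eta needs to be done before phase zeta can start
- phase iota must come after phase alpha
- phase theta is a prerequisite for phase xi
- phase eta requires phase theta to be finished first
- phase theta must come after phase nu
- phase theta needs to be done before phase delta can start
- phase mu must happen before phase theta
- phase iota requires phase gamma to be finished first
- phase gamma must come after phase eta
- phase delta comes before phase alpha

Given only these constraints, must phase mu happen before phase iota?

Following the dependencies: phase mu → phase theta → phase xi → phase iota.
That forces phase mu before phase iota in every valid schedule.

Yes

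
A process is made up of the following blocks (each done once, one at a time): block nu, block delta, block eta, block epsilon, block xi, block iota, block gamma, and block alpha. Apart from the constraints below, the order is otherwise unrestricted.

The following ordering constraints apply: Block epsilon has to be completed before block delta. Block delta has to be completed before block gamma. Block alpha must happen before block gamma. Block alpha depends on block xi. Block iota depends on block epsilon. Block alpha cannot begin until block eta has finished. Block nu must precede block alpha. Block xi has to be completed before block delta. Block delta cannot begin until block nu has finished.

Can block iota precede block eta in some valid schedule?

Yes

No chain of constraints runs from block eta to block iota, so block eta is not required to come first.
So a valid ordering placing block iota earlier than block eta exists.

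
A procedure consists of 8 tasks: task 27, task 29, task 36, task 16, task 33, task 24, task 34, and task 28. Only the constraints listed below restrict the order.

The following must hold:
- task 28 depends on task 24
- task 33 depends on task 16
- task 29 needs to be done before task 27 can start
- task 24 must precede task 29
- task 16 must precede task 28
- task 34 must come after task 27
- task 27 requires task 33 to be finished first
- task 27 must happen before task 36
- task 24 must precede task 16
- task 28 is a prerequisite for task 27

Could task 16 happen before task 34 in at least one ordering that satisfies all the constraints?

Yes

Every valid ordering already has task 16 before task 34 (the constraints require it), so in particular at least one does.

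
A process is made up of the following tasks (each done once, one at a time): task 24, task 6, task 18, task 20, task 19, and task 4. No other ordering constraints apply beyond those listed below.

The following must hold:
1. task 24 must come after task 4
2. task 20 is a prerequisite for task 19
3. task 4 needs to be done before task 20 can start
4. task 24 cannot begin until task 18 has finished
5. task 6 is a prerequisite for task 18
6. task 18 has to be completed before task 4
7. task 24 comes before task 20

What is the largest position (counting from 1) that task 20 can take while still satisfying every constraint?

Following the constraints forward from task 20, its only required successor is task 19.
With 1 mandatory successor out of 6 tasks total, the latest slot for task 20 is 6−1 = 5, and it's reachable by doing all non-successors before task 20.

5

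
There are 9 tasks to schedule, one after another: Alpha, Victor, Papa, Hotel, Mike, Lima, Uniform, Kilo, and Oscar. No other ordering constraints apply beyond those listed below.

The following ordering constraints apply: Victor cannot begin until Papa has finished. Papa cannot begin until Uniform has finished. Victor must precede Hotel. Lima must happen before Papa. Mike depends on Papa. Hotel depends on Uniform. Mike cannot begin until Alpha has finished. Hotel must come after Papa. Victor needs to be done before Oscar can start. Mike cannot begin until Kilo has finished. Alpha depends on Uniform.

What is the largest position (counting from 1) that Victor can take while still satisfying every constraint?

7

Following every chain forward from Victor, the tasks that must come later are Hotel, Oscar — 2 of them.
With 2 mandatory successors out of 9 tasks total, the latest slot for Victor is 9−2 = 7, and it's reachable by doing all non-successors before Victor.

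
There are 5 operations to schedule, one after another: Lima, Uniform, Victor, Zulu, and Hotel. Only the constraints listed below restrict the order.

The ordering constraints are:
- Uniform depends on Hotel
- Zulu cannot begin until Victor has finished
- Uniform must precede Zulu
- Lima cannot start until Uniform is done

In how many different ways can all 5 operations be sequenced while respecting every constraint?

2 operations have no prerequisites (Victor, Hotel), so any of them could come first.
Counting all ways to extend the partial order to a total order gives 7.

7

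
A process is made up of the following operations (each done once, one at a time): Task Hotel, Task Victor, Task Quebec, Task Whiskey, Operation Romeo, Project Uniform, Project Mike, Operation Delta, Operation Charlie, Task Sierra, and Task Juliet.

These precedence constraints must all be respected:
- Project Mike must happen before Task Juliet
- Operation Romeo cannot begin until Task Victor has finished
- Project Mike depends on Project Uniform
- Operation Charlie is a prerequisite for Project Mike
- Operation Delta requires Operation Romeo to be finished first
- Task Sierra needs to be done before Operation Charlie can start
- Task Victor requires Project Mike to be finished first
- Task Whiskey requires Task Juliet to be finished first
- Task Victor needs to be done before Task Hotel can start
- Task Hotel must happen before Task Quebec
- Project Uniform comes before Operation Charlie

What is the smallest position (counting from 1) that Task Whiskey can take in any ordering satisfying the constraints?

6

Every operation that must precede Task Whiskey has to come before it. Tracing all chains that end at Task Whiskey, those operations are: Project Uniform, Project Mike, Operation Charlie, Task Sierra, Task Juliet — 5 in total.
So at minimum 5 operations come before Task Whiskey, putting Task Whiskey no earlier than position 6. That position is achievable by scheduling exactly those predecessors first.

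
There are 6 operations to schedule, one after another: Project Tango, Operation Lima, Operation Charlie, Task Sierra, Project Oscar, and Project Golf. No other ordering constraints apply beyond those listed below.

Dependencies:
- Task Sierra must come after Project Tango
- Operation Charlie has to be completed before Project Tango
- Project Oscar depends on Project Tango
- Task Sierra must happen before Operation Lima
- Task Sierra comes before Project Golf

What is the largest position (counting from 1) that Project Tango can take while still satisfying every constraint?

Every operation that must follow Project Tango has to come after it. Tracing all chains starting from Project Tango, those operations are: Operation Lima, Task Sierra, Project Oscar, Project Golf — 4 in total.
With 4 mandatory successors out of 6 operations total, the latest slot for Project Tango is 6−4 = 2, and it's reachable by doing all non-successors before Project Tango.

2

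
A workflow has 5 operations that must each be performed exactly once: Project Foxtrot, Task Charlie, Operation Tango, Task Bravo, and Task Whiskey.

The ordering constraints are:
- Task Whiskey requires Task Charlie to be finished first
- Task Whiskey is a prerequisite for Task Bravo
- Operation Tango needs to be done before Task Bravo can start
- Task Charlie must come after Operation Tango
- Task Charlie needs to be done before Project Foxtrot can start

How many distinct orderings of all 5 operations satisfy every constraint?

Only Operation Tango has no prerequisites, so it must go first.
Counting all ways to extend the partial order to a total order gives 3.

3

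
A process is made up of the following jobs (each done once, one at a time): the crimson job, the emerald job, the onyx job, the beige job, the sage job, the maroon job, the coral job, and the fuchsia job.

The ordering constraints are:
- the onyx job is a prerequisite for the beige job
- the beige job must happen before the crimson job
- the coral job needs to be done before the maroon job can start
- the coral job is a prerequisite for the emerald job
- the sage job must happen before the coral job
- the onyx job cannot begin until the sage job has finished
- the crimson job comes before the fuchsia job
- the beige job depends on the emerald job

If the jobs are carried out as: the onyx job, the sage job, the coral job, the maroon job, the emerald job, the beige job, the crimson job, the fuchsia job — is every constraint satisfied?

The sequence places the onyx job ahead of the sage job.
But one of the constraints requires the sage job before the onyx job, so this ordering violates it.

No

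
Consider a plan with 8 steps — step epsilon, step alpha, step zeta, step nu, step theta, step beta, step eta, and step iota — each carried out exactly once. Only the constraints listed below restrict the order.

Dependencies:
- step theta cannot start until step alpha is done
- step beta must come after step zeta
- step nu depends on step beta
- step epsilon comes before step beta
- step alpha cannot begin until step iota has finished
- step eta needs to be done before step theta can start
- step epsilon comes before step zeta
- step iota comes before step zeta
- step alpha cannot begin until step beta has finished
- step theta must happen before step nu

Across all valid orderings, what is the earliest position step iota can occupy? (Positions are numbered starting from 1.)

1

No constraint forces any other step before step iota, so it can be placed first.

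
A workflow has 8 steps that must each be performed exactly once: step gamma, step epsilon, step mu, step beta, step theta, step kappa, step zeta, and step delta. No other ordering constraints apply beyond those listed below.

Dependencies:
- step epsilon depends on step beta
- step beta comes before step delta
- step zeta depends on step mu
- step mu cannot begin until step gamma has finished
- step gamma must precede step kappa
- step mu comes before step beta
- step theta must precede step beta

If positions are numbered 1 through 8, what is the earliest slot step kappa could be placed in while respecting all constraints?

2

Working backwards through the constraints from step kappa, its only required predecessor is step gamma.
With 1 mandatory predecessor, the earliest step kappa can sit is position 1+1 = 2, and placing just that one first achieves it.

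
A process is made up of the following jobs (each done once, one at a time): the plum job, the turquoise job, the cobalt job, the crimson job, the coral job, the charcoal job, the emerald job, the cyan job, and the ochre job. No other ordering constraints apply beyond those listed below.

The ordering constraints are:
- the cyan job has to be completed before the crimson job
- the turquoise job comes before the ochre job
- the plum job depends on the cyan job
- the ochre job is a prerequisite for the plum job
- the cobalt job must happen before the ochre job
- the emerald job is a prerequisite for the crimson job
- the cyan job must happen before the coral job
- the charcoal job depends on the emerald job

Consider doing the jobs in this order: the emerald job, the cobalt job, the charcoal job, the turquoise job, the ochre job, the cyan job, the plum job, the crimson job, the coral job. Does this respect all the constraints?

Yes

Going through the constraints one by one, each required predecessor appears earlier in the sequence than its dependent — e.g. the emerald job (position 1) is before the crimson job (position 8), as required.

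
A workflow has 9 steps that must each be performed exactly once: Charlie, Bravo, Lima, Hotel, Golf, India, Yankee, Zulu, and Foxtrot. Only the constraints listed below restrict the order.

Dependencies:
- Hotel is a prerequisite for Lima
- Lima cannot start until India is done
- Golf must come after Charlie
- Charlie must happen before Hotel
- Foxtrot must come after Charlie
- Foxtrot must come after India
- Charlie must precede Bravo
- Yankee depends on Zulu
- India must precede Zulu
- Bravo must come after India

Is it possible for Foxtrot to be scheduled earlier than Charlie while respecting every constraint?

Following Charlie → Foxtrot, Charlie must precede Foxtrot in every valid ordering.
Hence Foxtrot can never be scheduled before Charlie.

No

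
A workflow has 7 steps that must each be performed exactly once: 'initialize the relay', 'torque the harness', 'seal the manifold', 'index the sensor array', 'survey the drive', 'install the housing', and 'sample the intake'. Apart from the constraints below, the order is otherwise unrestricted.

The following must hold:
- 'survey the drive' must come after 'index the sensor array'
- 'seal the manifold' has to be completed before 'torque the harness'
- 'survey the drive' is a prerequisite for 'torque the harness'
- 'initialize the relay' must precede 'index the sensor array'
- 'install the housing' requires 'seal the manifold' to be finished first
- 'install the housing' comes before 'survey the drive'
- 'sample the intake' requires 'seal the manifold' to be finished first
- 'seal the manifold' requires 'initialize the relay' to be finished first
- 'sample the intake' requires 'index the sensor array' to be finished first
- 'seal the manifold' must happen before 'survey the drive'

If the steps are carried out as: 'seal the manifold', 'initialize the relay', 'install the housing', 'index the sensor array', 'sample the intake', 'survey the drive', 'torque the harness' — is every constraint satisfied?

The sequence places 'seal the manifold' ahead of 'initialize the relay'.
That contradicts the constraint that 'initialize the relay' must precede 'seal the manifold'.

No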